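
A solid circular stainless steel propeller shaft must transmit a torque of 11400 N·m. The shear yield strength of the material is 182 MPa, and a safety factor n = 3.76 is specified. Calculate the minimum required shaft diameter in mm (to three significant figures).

d = 106 mm

Allowable shear stress τ_allow = 182/3.76 = 48.40 MPa.
For a solid shaft τ = 16T/(πd³), so d³ = 16T/(π τ_allow) = 16×1.1400×10^7/(π×48.40) = 1.199×10^6 mm³.
d = (1.199×10^6)^(1/3) = 106.3 mm.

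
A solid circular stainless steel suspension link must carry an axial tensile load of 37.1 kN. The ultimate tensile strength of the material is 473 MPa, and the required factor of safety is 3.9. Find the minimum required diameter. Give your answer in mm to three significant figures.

d = 19.7 mm

Allowable stress σ_allow = 473/3.9 = 121.3 MPa.
Required area A = F/σ_allow = 37100/121.3 = 305.9 mm².
A = πd²/4 → d = √(4A/π) = 19.74 mm.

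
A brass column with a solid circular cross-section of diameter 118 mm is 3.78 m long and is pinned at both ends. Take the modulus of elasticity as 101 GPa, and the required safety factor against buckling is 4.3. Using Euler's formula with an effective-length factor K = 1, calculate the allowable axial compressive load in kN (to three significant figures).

P_allow = 154 kN

I = πd⁴/64 = π×118⁴/64 = 9.517×10^6 mm⁴.
Effective length L_e = KL = 1×3.78 m = 3780 mm.
Euler critical load P_cr = π²EI/L_e² = π²×101000×9.517×10^6/3780² = 664000 N.
P_allow = P_cr/n = 664000/4.3 = 154400 N.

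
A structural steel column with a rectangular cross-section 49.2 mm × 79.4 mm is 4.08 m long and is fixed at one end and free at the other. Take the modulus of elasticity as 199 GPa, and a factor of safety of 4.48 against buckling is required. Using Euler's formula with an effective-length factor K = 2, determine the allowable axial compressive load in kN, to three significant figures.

Buckling occurs about the weak axis: I_min = h·b³/12 = 79.4×49.2³/12 = 788000 mm⁴ (b = 49.2 mm is the smaller dimension).
Effective length L_e = KL = 2×4.08 m = 8160 mm.
Euler critical load P_cr = π²EI/L_e² = π²×199000×788000/8160² = 23240 N.
P_allow = P_cr/n = 23240/4.48 = 5188 N.

P_allow = 5.19 kN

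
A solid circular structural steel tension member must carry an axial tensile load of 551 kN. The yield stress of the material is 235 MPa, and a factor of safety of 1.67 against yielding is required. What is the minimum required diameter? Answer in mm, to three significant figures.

d = 70.6 mm

Allowable stress σ_allow = 235/1.67 = 140.7 MPa.
Required area A = F/σ_allow = 551000/140.7 = 3916 mm².
A = πd²/4 → d = √(4A/π) = 70.61 mm.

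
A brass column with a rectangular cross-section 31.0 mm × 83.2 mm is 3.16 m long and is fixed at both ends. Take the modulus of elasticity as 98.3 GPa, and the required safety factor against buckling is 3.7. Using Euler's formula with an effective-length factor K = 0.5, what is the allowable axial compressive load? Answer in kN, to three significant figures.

P_allow = 21.7 kN

Buckling occurs about the weak axis: I_min = h·b³/12 = 83.2×31.0³/12 = 206600 mm⁴ (b = 31.0 mm is the smaller dimension).
Effective length L_e = KL = 0.5×3.16 m = 1580 mm.
Euler critical load P_cr = π²EI/L_e² = π²×98300×206600/1580² = 80270 N.
P_allow = P_cr/n = 80270/3.7 = 21700 N.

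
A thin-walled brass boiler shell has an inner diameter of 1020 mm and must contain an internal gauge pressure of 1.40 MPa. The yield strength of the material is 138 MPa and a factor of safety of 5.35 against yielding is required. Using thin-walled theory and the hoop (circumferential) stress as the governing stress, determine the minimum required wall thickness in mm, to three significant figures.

t = 27.7 mm

σ_allow = 138/5.35 = 25.79 MPa.
Hoop stress σ_h = pD/(2t), so t = pD/(2σ_allow) = 1.40×1020/(2×25.79) = 27.68 mm.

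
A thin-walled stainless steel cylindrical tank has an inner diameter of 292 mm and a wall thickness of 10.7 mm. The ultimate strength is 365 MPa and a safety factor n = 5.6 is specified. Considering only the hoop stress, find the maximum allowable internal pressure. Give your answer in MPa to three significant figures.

σ_allow = 365/5.6 = 65.18 MPa.
σ_h = pD/(2t) → p_allow = 2σ_allow t/D = 2×65.18×10.7/292 = 4.777 MPa.

p_allow = 4.78 MPa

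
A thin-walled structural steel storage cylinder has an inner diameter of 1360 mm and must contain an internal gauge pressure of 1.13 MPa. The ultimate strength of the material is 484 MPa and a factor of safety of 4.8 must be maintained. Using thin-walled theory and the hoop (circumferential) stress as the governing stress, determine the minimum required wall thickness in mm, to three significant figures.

t = 7.62 mm

σ_allow = 484/4.8 = 100.8 MPa.
Hoop stress σ_h = pD/(2t), so t = pD/(2σ_allow) = 1.13×1360/(2×100.8) = 7.620 mm.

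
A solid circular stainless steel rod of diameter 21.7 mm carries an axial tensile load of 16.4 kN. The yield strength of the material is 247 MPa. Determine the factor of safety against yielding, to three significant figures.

A = πd²/4 = 369.8 mm².
σ = F/A = 16400/369.8 = 44.34 MPa.
n = 247/44.34 = 5.570.

n = 5.57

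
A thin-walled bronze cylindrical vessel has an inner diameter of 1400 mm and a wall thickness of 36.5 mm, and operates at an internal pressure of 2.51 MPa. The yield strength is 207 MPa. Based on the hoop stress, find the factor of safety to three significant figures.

σ_h = pD/(2t) = 2.51×1400/(2×36.5) = 48.14 MPa.
n = 207/48.14 = 4.300.

n = 4.30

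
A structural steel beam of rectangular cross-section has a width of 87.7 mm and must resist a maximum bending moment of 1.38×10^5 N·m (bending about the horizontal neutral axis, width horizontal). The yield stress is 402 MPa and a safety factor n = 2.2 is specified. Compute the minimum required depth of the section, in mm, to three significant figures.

h = 227 mm

σ_allow = 402/2.2 = 182.7 MPa.
For a rectangular section σ = 6M/(bh²), so h² = 6M/(b σ_allow) = 6×1.3800×10^8/(87.7×182.7) = 51670 mm².
h = 227.3 mm.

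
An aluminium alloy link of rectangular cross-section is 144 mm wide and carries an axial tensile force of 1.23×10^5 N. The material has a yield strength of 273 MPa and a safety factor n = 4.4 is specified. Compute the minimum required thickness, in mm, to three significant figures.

t = 13.8 mm

σ_allow = 273/4.4 = 62.05 MPa.
Required area A = F/σ_allow = 123000/62.05 = 1982 mm².
t = A/w = 1982/144 = 13.77 mm.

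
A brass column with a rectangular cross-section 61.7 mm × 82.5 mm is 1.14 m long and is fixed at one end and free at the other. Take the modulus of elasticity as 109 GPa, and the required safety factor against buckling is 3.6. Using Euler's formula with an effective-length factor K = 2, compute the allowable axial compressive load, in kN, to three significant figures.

Buckling occurs about the weak axis: I_min = h·b³/12 = 82.5×61.7³/12 = 1.615×10^6 mm⁴ (b = 61.7 mm is the smaller dimension).
Effective length L_e = KL = 2×1.14 m = 2280 mm.
Euler critical load P_cr = π²EI/L_e² = π²×109000×1.615×10^6/2280² = 334200 N.
P_allow = P_cr/n = 334200/3.6 = 92830 N.

P_allow = 92.8 kN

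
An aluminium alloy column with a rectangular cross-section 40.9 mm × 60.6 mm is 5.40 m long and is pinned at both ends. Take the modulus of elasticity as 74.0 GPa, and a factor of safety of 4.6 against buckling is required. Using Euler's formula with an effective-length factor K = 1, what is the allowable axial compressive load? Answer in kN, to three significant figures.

Buckling occurs about the weak axis: I_min = h·b³/12 = 60.6×40.9³/12 = 345500 mm⁴ (b = 40.9 mm is the smaller dimension).
Effective length L_e = KL = 1×5.40 m = 5400 mm.
Euler critical load P_cr = π²EI/L_e² = π²×74000×345500/5400² = 8654 N.
P_allow = P_cr/n = 8654/4.6 = 1881 N.

P_allow = 1.88 kN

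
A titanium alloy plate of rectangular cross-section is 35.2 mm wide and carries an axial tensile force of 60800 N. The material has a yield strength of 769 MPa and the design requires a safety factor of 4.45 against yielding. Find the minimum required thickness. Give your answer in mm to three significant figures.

t = 10.0 mm

σ_allow = 769/4.45 = 172.8 MPa.
Required area A = F/σ_allow = 60800/172.8 = 351.8 mm².
t = A/w = 351.8/35.2 = 9.995 mm.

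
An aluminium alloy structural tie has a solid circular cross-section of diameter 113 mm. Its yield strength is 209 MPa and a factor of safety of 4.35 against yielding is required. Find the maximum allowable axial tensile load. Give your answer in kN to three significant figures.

σ_allow = 209/4.35 = 48.05 MPa.
A = πd²/4 = π×113²/4 = 10030 mm².
F_allow = σ_allow × A = 48.05×10030 = 481800 N.

F_allow = 482 kN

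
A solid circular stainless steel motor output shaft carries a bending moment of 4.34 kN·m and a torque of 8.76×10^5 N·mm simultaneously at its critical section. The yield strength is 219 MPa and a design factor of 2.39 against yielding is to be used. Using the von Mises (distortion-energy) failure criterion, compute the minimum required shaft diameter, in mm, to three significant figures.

d = 78.8 mm

σ_allow = σ_y/n = 219/2.39 = 91.63 MPa.
For a solid shaft σ_b = 32M/(πd³) and τ = 16T/(πd³), so the von Mises stress is σ' = (16/πd³)·√(4M²+3T²).
√(4M²+3T²) = √(4×(4.340×10^6)² + 3×(876000)²) = 8.812×10^6 N·mm.
d³ = 16×8.812×10^6/(π×91.63) = 489800 mm³.
d = 78.82 mm.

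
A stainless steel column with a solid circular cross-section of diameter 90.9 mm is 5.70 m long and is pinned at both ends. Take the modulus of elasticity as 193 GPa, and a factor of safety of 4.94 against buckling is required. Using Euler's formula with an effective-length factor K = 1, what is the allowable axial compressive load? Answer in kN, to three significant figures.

P_allow = 39.8 kN

I = πd⁴/64 = π×90.9⁴/64 = 3.351×10^6 mm⁴.
Effective length L_e = KL = 1×5.70 m = 5700 mm.
Euler critical load P_cr = π²EI/L_e² = π²×193000×3.351×10^6/5700² = 196500 N.
P_allow = P_cr/n = 196500/4.94 = 39770 N.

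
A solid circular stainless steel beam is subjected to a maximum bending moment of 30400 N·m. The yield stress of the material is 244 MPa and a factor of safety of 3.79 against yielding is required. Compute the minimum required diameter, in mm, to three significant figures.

σ_allow = 244/3.79 = 64.38 MPa.
For a solid circular section σ = 32M/(πd³), so d³ = 32M/(π σ_allow) = 32×3.0400×10^7/(π×64.38) = 4.810×10^6 mm³.
d = 168.8 mm.

d = 169 mm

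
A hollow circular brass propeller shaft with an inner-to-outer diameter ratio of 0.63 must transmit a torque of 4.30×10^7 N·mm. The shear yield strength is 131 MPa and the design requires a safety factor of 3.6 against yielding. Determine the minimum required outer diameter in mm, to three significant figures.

d_o = 193 mm

τ_allow = 131/3.6 = 36.39 MPa.
For a hollow shaft τ = 16T/[πd_o³(1−k⁴)] with k = 0.63, so 1−k⁴ = 0.8425.
d_o³ = 16T/[π τ_allow (1−k⁴)] = 16×4.3000×10^7/(π×36.39×0.8425) = 7.144×10^6 mm³.
d_o = 192.6 mm.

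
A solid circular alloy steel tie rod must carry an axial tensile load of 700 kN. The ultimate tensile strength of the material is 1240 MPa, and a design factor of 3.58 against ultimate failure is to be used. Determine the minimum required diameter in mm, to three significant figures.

d = 50.7 mm

Allowable stress σ_allow = 1240/3.58 = 346.4 MPa.
Required area A = F/σ_allow = 700000/346.4 = 2021 mm².
A = πd²/4 → d = √(4A/π) = 50.73 mm.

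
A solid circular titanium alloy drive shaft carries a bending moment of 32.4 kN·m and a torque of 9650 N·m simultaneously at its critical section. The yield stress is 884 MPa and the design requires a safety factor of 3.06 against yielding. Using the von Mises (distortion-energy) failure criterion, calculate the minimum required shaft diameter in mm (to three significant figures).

d = 106 mm

σ_allow = σ_y/n = 884/3.06 = 288.9 MPa.
For a solid shaft σ_b = 32M/(πd³) and τ = 16T/(πd³), so the von Mises stress is σ' = (16/πd³)·√(4M²+3T²).
√(4M²+3T²) = √(4×(3.240×10^7)² + 3×(9.650×10^6)²) = 6.692×10^7 N·mm.
d³ = 16×6.692×10^7/(π×288.9) = 1.180×10^6 mm³.
d = 105.7 mm.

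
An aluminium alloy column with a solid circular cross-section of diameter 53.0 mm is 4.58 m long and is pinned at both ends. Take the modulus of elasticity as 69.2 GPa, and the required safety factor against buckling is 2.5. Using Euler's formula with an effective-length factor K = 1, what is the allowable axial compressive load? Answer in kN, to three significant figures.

I = πd⁴/64 = π×53.0⁴/64 = 387300 mm⁴.
Effective length L_e = KL = 1×4.58 m = 4580 mm.
Euler critical load P_cr = π²EI/L_e² = π²×69200×387300/4580² = 12610 N.
P_allow = P_cr/n = 12610/2.5 = 5044 N.

P_allow = 5.04 kN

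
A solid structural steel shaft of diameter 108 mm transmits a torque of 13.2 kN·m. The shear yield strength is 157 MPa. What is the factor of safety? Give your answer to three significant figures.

τ = 16T/(πd³) = 16×1.3200×10^7/(π×108³) = 53.37 MPa.
n = τ_limit/τ = 157/53.37 = 2.942.

n = 2.94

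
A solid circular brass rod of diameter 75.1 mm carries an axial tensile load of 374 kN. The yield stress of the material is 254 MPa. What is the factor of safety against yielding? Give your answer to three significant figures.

A = πd²/4 = 4430 mm².
σ = F/A = 374000/4430 = 84.43 MPa.
n = 254/84.43 = 3.008.

n = 3.01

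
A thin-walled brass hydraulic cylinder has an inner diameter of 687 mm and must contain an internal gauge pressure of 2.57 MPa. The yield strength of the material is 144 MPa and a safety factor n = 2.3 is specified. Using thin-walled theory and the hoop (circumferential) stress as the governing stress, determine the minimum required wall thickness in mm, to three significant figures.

t = 14.1 mm

σ_allow = 144/2.3 = 62.61 MPa.
Hoop stress σ_h = pD/(2t), so t = pD/(2σ_allow) = 2.57×687/(2×62.61) = 14.10 mm.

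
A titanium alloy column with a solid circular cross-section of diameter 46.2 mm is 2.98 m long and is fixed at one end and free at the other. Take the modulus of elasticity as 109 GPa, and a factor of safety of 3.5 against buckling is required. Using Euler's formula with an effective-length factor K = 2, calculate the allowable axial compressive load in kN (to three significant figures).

P_allow = 1.94 kN

I = πd⁴/64 = π×46.2⁴/64 = 223600 mm⁴.
Effective length L_e = KL = 2×2.98 m = 5960 mm.
Euler critical load P_cr = π²EI/L_e² = π²×109000×223600/5960² = 6773 N.
P_allow = P_cr/n = 6773/3.5 = 1935 N.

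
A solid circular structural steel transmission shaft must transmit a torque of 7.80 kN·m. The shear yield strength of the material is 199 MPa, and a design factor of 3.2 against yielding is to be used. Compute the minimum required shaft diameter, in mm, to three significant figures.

d = 86.1 mm

Allowable shear stress τ_allow = 199/3.2 = 62.19 MPa.
For a solid shaft τ = 16T/(πd³), so d³ = 16T/(π τ_allow) = 16×7800000/(π×62.19) = 638800 mm³.
d = (638800)^(1/3) = 86.12 mm.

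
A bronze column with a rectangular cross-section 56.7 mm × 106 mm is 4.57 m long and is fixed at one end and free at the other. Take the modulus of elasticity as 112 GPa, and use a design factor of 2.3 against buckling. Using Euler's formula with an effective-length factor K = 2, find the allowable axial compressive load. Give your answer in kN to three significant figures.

Buckling occurs about the weak axis: I_min = h·b³/12 = 106×56.7³/12 = 1.610×10^6 mm⁴ (b = 56.7 mm is the smaller dimension).
Effective length L_e = KL = 2×4.57 m = 9140 mm.
Euler critical load P_cr = π²EI/L_e² = π²×112000×1.610×10^6/9140² = 21310 N.
P_allow = P_cr/n = 21310/2.3 = 9263 N.

P_allow = 9.26 kN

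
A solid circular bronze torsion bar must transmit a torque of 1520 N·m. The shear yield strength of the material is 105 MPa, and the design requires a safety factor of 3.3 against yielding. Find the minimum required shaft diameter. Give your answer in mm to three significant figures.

Allowable shear stress τ_allow = 105/3.3 = 31.82 MPa.
For a solid shaft τ = 16T/(πd³), so d³ = 16T/(π τ_allow) = 16×1520000/(π×31.82) = 243300 mm³.
d = (243300)^(1/3) = 62.43 mm.

d = 62.4 mm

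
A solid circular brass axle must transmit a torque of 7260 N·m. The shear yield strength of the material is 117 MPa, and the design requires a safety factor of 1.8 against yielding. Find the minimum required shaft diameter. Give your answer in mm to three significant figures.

d = 82.9 mm

Allowable shear stress τ_allow = 117/1.8 = 65.00 MPa.
For a solid shaft τ = 16T/(πd³), so d³ = 16T/(π τ_allow) = 16×7260000/(π×65.00) = 568800 mm³.
d = (568800)^(1/3) = 82.86 mm.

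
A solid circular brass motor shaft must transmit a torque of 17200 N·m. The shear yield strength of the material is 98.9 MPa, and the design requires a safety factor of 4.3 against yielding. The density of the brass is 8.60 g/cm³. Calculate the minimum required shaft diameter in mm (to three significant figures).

d = 156 mm

Allowable shear stress τ_allow = 98.9/4.3 = 23.00 MPa.
For a solid shaft τ = 16T/(πd³), so d³ = 16T/(π τ_allow) = 16×1.7200×10^7/(π×23.00) = 3.809×10^6 mm³.
d = (3.809×10^6)^(1/3) = 156.2 mm.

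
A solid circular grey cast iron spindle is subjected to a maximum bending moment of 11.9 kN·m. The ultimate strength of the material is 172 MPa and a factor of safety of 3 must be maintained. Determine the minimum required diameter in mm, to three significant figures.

d = 128 mm

σ_allow = 172/3 = 57.33 MPa.
For a solid circular section σ = 32M/(πd³), so d³ = 32M/(π σ_allow) = 32×1.1900×10^7/(π×57.33) = 2.114×10^6 mm³.
d = 128.3 mm.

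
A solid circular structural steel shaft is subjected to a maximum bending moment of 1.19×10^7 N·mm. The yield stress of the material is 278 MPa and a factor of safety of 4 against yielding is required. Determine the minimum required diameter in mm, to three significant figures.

d = 120 mm

σ_allow = 278/4 = 69.50 MPa.
For a solid circular section σ = 32M/(πd³), so d³ = 32M/(π σ_allow) = 32×1.1900×10^7/(π×69.50) = 1.744×10^6 mm³.
d = 120.4 mm.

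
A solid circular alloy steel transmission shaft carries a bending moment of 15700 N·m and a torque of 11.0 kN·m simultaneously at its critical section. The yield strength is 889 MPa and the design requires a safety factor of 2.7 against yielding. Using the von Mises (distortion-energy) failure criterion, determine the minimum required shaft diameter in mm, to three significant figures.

σ_allow = σ_y/n = 889/2.7 = 329.3 MPa.
For a solid shaft σ_b = 32M/(πd³) and τ = 16T/(πd³), so the von Mises stress is σ' = (16/πd³)·√(4M²+3T²).
√(4M²+3T²) = √(4×(1.570×10^7)² + 3×(1.100×10^7)²) = 3.673×10^7 N·mm.
d³ = 16×3.673×10^7/(π×329.3) = 568100 mm³.
d = 82.82 mm.

d = 82.8 mm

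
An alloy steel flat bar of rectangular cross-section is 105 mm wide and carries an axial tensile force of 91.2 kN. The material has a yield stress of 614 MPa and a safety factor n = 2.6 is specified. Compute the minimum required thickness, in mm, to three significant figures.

σ_allow = 614/2.6 = 236.2 MPa.
Required area A = F/σ_allow = 91200/236.2 = 386.2 mm².
t = A/w = 386.2/105 = 3.678 mm.

t = 3.68 mm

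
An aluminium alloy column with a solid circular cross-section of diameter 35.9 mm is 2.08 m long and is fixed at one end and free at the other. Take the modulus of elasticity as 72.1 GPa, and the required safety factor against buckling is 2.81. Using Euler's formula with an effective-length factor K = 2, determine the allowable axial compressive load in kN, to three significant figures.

P_allow = 1.19 kN

I = πd⁴/64 = π×35.9⁴/64 = 81540 mm⁴.
Effective length L_e = KL = 2×2.08 m = 4160 mm.
Euler critical load P_cr = π²EI/L_e² = π²×72100×81540/4160² = 3353 N.
P_allow = P_cr/n = 3353/2.81 = 1193 N.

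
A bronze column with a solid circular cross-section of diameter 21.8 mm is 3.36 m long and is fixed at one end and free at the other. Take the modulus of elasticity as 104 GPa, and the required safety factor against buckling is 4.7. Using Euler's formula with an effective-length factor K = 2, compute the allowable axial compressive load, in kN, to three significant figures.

I = πd⁴/64 = π×21.8⁴/64 = 11090 mm⁴.
Effective length L_e = KL = 2×3.36 m = 6720 mm.
Euler critical load P_cr = π²EI/L_e² = π²×104000×11090/6720² = 252.0 N.
P_allow = P_cr/n = 252.0/4.7 = 53.62 N.

P_allow = 0.0536 kN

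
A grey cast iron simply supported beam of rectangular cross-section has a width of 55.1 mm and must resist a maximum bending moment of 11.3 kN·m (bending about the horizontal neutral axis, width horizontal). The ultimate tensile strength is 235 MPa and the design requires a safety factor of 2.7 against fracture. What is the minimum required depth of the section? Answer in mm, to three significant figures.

h = 119 mm

σ_allow = 235/2.7 = 87.04 MPa.
For a rectangular section σ = 6M/(bh²), so h² = 6M/(b σ_allow) = 6×1.1300×10^7/(55.1×87.04) = 14140 mm².
h = 118.9 mm.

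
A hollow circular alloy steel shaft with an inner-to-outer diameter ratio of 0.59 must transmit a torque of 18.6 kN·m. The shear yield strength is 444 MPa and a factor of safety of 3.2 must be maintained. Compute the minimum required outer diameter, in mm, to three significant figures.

d_o = 91.9 mm

τ_allow = 444/3.2 = 138.8 MPa.
For a hollow shaft τ = 16T/[πd_o³(1−k⁴)] with k = 0.59, so 1−k⁴ = 0.8788.
d_o³ = 16T/[π τ_allow (1−k⁴)] = 16×1.8600×10^7/(π×138.8×0.8788) = 776900 mm³.
d_o = 91.93 mm.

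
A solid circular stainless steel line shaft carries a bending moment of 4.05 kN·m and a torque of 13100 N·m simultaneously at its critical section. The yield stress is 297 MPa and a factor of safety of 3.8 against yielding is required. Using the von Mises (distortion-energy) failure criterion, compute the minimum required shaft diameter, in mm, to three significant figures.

σ_allow = σ_y/n = 297/3.8 = 78.16 MPa.
For a solid shaft σ_b = 32M/(πd³) and τ = 16T/(πd³), so the von Mises stress is σ' = (16/πd³)·√(4M²+3T²).
√(4M²+3T²) = √(4×(4.050×10^6)² + 3×(1.310×10^7)²) = 2.409×10^7 N·mm.
d³ = 16×2.409×10^7/(π×78.16) = 1.570×10^6 mm³.
d = 116.2 mm.

d = 116 mm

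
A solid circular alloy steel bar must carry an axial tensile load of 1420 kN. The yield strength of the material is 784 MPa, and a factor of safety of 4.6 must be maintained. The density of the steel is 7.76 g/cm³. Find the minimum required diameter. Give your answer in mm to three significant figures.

Allowable stress σ_allow = 784/4.6 = 170.4 MPa.
Required area A = F/σ_allow = 1420000/170.4 = 8332 mm².
A = πd²/4 → d = √(4A/π) = 103.0 mm.

d = 103 mm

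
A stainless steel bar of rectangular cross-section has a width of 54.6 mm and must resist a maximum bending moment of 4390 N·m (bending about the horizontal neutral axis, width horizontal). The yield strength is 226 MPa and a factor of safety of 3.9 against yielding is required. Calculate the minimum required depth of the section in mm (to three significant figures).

σ_allow = 226/3.9 = 57.95 MPa.
For a rectangular section σ = 6M/(bh²), so h² = 6M/(b σ_allow) = 6×4390000/(54.6×57.95) = 8325 mm².
h = 91.24 mm.

h = 91.2 mm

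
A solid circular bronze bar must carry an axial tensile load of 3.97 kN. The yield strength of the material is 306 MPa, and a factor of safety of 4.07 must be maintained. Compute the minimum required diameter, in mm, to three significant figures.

Allowable stress σ_allow = 306/4.07 = 75.18 MPa.
Required area A = F/σ_allow = 3970.0/75.18 = 52.80 mm².
A = πd²/4 → d = √(4A/π) = 8.199 mm.

d = 8.20 mm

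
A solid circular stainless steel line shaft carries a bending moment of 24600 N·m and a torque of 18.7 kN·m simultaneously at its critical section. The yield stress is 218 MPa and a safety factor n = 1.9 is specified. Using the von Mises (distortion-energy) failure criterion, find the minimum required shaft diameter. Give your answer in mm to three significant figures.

σ_allow = σ_y/n = 218/1.9 = 114.7 MPa.
For a solid shaft σ_b = 32M/(πd³) and τ = 16T/(πd³), so the von Mises stress is σ' = (16/πd³)·√(4M²+3T²).
√(4M²+3T²) = √(4×(2.460×10^7)² + 3×(1.870×10^7)²) = 5.890×10^7 N·mm.
d³ = 16×5.890×10^7/(π×114.7) = 2.615×10^6 mm³.
d = 137.8 mm.

d = 138 mm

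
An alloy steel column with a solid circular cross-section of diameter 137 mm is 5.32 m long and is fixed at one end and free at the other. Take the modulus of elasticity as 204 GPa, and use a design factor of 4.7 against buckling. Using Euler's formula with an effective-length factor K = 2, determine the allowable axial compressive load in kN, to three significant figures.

P_allow = 65.4 kN

I = πd⁴/64 = π×137⁴/64 = 1.729×10^7 mm⁴.
Effective length L_e = KL = 2×5.32 m = 10640 mm.
Euler critical load P_cr = π²EI/L_e² = π²×204000×1.729×10^7/10640² = 307500 N.
P_allow = P_cr/n = 307500/4.7 = 65430 N.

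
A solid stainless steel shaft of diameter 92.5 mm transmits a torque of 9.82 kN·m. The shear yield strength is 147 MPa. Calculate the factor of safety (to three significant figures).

τ = 16T/(πd³) = 16×9820000/(π×92.5³) = 63.19 MPa.
n = τ_limit/τ = 147/63.19 = 2.326.

n = 2.33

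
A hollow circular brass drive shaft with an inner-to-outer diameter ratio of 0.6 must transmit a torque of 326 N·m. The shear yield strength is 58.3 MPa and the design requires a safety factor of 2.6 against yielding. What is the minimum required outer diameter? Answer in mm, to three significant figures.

d_o = 44.0 mm

τ_allow = 58.3/2.6 = 22.42 MPa.
For a hollow shaft τ = 16T/[πd_o³(1−k⁴)] with k = 0.6, so 1−k⁴ = 0.8704.
d_o³ = 16T/[π τ_allow (1−k⁴)] = 16×326000/(π×22.42×0.8704) = 85070 mm³.
d_o = 43.98 mm.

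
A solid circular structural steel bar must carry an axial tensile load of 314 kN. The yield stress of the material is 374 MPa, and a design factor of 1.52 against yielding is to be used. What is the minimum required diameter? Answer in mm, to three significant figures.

d = 40.3 mm

Allowable stress σ_allow = 374/1.52 = 246.1 MPa.
Required area A = F/σ_allow = 314000/246.1 = 1276 mm².
A = πd²/4 → d = √(4A/π) = 40.31 mm.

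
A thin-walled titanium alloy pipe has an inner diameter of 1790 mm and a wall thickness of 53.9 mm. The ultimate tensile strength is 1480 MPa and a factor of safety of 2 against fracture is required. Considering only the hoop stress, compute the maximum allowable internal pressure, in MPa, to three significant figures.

p_allow = 44.6 MPa

σ_allow = 1480/2 = 740.0 MPa.
σ_h = pD/(2t) → p_allow = 2σ_allow t/D = 2×740.0×53.9/1790 = 44.57 MPa.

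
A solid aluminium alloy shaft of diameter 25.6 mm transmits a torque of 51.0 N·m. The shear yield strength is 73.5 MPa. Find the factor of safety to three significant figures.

n = 4.75

τ = 16T/(πd³) = 16×51000/(π×25.6³) = 15.48 MPa.
n = τ_limit/τ = 73.5/15.48 = 4.748.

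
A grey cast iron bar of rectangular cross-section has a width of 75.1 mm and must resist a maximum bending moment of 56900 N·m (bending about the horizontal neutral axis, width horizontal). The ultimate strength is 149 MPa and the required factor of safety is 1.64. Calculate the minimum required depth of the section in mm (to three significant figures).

h = 224 mm

σ_allow = 149/1.64 = 90.85 MPa.
For a rectangular section σ = 6M/(bh²), so h² = 6M/(b σ_allow) = 6×5.6900×10^7/(75.1×90.85) = 50040 mm².
h = 223.7 mm.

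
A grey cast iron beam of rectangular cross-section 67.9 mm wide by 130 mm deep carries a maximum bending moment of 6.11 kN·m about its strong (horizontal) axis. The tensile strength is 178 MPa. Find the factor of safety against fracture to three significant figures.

n = 5.57

Section modulus S = bh²/6 = 67.9×130²/6 = 191300 mm³.
σ = M/S = 6110000/191300 = 31.95 MPa.
n = 178/31.95 = 5.572.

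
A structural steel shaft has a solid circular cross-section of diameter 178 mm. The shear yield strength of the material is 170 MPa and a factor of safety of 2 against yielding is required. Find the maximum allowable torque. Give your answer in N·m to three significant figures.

τ_allow = 170/2 = 85.00 MPa.
For a solid shaft T_allow = τ_allow·πd³/16; πd³/16 = π×178³/16 = 1.107×10^6 mm³.
T_allow = 85.00×1.107×10^6 = 9.413×10^7 N·mm = 94130 N·m.

T_allow = 94100 N·m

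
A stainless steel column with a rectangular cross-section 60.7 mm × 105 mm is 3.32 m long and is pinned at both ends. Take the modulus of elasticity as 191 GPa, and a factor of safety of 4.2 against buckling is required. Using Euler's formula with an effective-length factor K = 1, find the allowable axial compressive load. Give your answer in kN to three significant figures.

P_allow = 79.7 kN

Buckling occurs about the weak axis: I_min = h·b³/12 = 105×60.7³/12 = 1.957×10^6 mm⁴ (b = 60.7 mm is the smaller dimension).
Effective length L_e = KL = 1×3.32 m = 3320 mm.
Euler critical load P_cr = π²EI/L_e² = π²×191000×1.957×10^6/3320² = 334700 N.
P_allow = P_cr/n = 334700/4.2 = 79690 N.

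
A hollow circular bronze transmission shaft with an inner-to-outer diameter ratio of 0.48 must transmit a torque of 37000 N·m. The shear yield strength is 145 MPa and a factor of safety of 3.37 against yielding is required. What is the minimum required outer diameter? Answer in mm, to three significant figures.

d_o = 167 mm

τ_allow = 145/3.37 = 43.03 MPa.
For a hollow shaft τ = 16T/[πd_o³(1−k⁴)] with k = 0.48, so 1−k⁴ = 0.9469.
d_o³ = 16T/[π τ_allow (1−k⁴)] = 16×3.7000×10^7/(π×43.03×0.9469) = 4.625×10^6 mm³.
d_o = 166.6 mm.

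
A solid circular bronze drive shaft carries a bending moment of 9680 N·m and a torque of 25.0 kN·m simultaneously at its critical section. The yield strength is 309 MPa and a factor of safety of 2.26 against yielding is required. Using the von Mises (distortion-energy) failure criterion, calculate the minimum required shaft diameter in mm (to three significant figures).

σ_allow = σ_y/n = 309/2.26 = 136.7 MPa.
For a solid shaft σ_b = 32M/(πd³) and τ = 16T/(πd³), so the von Mises stress is σ' = (16/πd³)·√(4M²+3T²).
√(4M²+3T²) = √(4×(9.680×10^6)² + 3×(2.500×10^7)²) = 4.743×10^7 N·mm.
d³ = 16×4.743×10^7/(π×136.7) = 1.767×10^6 mm³.
d = 120.9 mm.

d = 121 mm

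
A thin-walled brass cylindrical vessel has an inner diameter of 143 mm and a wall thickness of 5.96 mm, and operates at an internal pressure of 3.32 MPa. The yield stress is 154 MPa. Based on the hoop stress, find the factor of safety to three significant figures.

σ_h = pD/(2t) = 3.32×143/(2×5.96) = 39.83 MPa.
n = 154/39.83 = 3.867.

n = 3.87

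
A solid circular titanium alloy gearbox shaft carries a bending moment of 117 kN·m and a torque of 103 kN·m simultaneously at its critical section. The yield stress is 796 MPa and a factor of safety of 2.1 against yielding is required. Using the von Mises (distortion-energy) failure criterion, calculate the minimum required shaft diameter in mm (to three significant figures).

d = 158 mm

σ_allow = σ_y/n = 796/2.1 = 379.0 MPa.
For a solid shaft σ_b = 32M/(πd³) and τ = 16T/(πd³), so the von Mises stress is σ' = (16/πd³)·√(4M²+3T²).
√(4M²+3T²) = √(4×(1.170×10^8)² + 3×(1.030×10^8)²) = 2.942×10^8 N·mm.
d³ = 16×2.942×10^8/(π×379.0) = 3.954×10^6 mm³.
d = 158.1 mm.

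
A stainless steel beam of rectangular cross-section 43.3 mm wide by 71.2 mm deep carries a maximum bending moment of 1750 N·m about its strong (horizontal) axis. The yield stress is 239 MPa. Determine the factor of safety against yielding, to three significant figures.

n = 5.00

Section modulus S = bh²/6 = 43.3×71.2²/6 = 36580 mm³.
σ = M/S = 1750000/36580 = 47.83 MPa.
n = 239/47.83 = 4.996.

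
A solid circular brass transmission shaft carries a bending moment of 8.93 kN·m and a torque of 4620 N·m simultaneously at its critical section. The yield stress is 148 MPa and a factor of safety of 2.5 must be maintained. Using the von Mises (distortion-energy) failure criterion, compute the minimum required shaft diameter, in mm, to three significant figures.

d = 119 mm

σ_allow = σ_y/n = 148/2.5 = 59.20 MPa.
For a solid shaft σ_b = 32M/(πd³) and τ = 16T/(πd³), so the von Mises stress is σ' = (16/πd³)·√(4M²+3T²).
√(4M²+3T²) = √(4×(8.930×10^6)² + 3×(4.620×10^6)²) = 1.957×10^7 N·mm.
d³ = 16×1.957×10^7/(π×59.20) = 1.684×10^6 mm³.
d = 119.0 mm.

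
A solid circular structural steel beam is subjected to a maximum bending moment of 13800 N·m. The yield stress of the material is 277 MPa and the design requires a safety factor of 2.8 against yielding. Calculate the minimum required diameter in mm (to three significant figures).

d = 112 mm

σ_allow = 277/2.8 = 98.93 MPa.
For a solid circular section σ = 32M/(πd³), so d³ = 32M/(π σ_allow) = 32×1.3800×10^7/(π×98.93) = 1.421×10^6 mm³.
d = 112.4 mm.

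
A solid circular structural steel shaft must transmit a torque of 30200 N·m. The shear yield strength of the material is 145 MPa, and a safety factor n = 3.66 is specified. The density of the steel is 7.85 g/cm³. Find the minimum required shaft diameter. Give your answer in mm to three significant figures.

Allowable shear stress τ_allow = 145/3.66 = 39.62 MPa.
For a solid shaft τ = 16T/(πd³), so d³ = 16T/(π τ_allow) = 16×3.0200×10^7/(π×39.62) = 3.882×10^6 mm³.
d = (3.882×10^6)^(1/3) = 157.2 mm.

d = 157 mm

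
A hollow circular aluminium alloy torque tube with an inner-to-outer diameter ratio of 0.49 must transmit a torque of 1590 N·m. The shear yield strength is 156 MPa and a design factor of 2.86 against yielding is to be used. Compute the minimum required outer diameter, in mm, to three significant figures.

d_o = 54.0 mm

τ_allow = 156/2.86 = 54.55 MPa.
For a hollow shaft τ = 16T/[πd_o³(1−k⁴)] with k = 0.49, so 1−k⁴ = 0.9424.
d_o³ = 16T/[π τ_allow (1−k⁴)] = 16×1590000/(π×54.55×0.9424) = 157500 mm³.
d_o = 54.01 mm.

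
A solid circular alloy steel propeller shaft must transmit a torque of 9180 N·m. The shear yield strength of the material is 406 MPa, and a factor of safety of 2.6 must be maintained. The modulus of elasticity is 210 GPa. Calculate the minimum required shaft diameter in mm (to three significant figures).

d = 66.9 mm

Allowable shear stress τ_allow = 406/2.6 = 156.2 MPa.
For a solid shaft τ = 16T/(πd³), so d³ = 16T/(π τ_allow) = 16×9180000/(π×156.2) = 299400 mm³.
d = (299400)^(1/3) = 66.90 mm.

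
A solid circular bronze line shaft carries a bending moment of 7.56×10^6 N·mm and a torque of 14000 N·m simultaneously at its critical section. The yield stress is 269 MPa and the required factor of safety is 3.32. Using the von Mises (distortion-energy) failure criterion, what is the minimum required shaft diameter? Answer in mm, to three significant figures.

σ_allow = σ_y/n = 269/3.32 = 81.02 MPa.
For a solid shaft σ_b = 32M/(πd³) and τ = 16T/(πd³), so the von Mises stress is σ' = (16/πd³)·√(4M²+3T²).
√(4M²+3T²) = √(4×(7.560×10^6)² + 3×(1.400×10^7)²) = 2.858×10^7 N·mm.
d³ = 16×2.858×10^7/(π×81.02) = 1.796×10^6 mm³.
d = 121.6 mm.

d = 122 mm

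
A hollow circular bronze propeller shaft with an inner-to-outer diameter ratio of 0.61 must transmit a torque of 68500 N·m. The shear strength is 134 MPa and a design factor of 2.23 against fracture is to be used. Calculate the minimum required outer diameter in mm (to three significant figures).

d_o = 189 mm

τ_allow = 134/2.23 = 60.09 MPa.
For a hollow shaft τ = 16T/[πd_o³(1−k⁴)] with k = 0.61, so 1−k⁴ = 0.8615.
d_o³ = 16T/[π τ_allow (1−k⁴)] = 16×6.8500×10^7/(π×60.09×0.8615) = 6.739×10^6 mm³.
d_o = 188.9 mm.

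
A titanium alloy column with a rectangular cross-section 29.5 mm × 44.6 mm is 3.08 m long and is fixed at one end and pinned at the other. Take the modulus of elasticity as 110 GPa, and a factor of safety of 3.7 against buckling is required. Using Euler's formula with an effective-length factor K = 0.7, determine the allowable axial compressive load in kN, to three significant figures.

Buckling occurs about the weak axis: I_min = h·b³/12 = 44.6×29.5³/12 = 95420 mm⁴ (b = 29.5 mm is the smaller dimension).
Effective length L_e = KL = 0.7×3.08 m = 2156 mm.
Euler critical load P_cr = π²EI/L_e² = π²×110000×95420/2156² = 22290 N.
P_allow = P_cr/n = 22290/3.7 = 6023 N.

P_allow = 6.02 kN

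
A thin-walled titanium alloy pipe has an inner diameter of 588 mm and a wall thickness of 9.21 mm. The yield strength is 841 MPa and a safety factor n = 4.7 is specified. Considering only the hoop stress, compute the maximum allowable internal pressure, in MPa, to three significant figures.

p_allow = 5.61 MPa

σ_allow = 841/4.7 = 178.9 MPa.
σ_h = pD/(2t) → p_allow = 2σ_allow t/D = 2×178.9×9.21/588 = 5.605 MPa.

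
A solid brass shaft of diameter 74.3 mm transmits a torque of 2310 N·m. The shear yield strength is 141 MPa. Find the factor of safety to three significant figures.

τ = 16T/(πd³) = 16×2310000/(π×74.3³) = 28.68 MPa.
n = τ_limit/τ = 141/28.68 = 4.916.

n = 4.92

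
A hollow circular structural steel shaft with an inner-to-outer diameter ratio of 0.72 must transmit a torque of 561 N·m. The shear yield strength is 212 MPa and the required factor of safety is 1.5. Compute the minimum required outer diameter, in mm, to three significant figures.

d_o = 30.2 mm

τ_allow = 212/1.5 = 141.3 MPa.
For a hollow shaft τ = 16T/[πd_o³(1−k⁴)] with k = 0.72, so 1−k⁴ = 0.7313.
d_o³ = 16T/[π τ_allow (1−k⁴)] = 16×561000/(π×141.3×0.7313) = 27640 mm³.
d_o = 30.24 mm.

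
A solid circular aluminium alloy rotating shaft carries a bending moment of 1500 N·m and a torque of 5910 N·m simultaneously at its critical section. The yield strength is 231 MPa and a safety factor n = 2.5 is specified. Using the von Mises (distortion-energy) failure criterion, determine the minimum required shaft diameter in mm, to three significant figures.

d = 83.8 mm

σ_allow = σ_y/n = 231/2.5 = 92.40 MPa.
For a solid shaft σ_b = 32M/(πd³) and τ = 16T/(πd³), so the von Mises stress is σ' = (16/πd³)·√(4M²+3T²).
√(4M²+3T²) = √(4×(1.500×10^6)² + 3×(5.910×10^6)²) = 1.067×10^7 N·mm.
d³ = 16×1.067×10^7/(π×92.40) = 587900 mm³.
d = 83.77 mm.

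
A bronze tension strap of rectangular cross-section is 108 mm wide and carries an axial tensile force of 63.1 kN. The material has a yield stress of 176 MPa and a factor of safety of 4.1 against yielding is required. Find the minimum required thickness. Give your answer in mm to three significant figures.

σ_allow = 176/4.1 = 42.93 MPa.
Required area A = F/σ_allow = 63100/42.93 = 1470 mm².
t = A/w = 1470/108 = 13.61 mm.

t = 13.6 mm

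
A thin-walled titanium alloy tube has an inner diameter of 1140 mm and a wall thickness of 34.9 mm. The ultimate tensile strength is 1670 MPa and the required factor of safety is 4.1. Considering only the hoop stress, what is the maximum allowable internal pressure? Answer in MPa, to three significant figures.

p_allow = 24.9 MPa

σ_allow = 1670/4.1 = 407.3 MPa.
σ_h = pD/(2t) → p_allow = 2σ_allow t/D = 2×407.3×34.9/1140 = 24.94 MPa.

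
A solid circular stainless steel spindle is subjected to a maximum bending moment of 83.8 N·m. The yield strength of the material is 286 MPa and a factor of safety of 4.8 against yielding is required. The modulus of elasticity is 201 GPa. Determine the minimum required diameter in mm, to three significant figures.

d = 24.3 mm

σ_allow = 286/4.8 = 59.58 MPa.
For a solid circular section σ = 32M/(πd³), so d³ = 32M/(π σ_allow) = 32×83800/(π×59.58) = 14330 mm³.
d = 24.29 mm.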